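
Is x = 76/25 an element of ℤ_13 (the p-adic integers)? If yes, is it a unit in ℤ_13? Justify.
x ∈ ℤ_13^× (unit); v_13(x) = 0

ℤ_13 = {x ∈ ℚ_13 : v_13(x) ≥ 0} and ℤ_13^× = {x ∈ ℤ_13 : v_13(x) = 0}. Here v_13(76/25) = v_13(num) − v_13(den) = 0; compare against these criteria.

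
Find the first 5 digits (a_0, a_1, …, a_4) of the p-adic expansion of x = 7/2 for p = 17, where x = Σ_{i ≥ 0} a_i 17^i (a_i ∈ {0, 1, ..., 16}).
(a_0, …, a_4) = (12, 8, 8, 8, 8)

v_17(7/2) = 0 (numerator and denominator both coprime to 17), so x ∈ ℤ_17^×. Compute digits iteratively via a_i = x_i mod 17, x_{i+1} = (x_i − a_i)/17, with x_0 = x:
  x_0 = 7/2;  a_0 = 12;  x_1 = (x_0 − 12)/17 = -1/2
  x_1 = -1/2;  a_1 = 8;  x_2 = (x_1 − 8)/17 = -1/2
  x_2 = -1/2;  a_2 = 8;  x_3 = (x_2 − 8)/17 = -1/2
  x_3 = -1/2;  a_3 = 8;  x_4 = (x_3 − 8)/17 = -1/2
  x_4 = -1/2;  a_4 = 8;  x_5 = (x_4 − 8)/17 = -1/2
Digits: (12, 8, 8, 8, 8).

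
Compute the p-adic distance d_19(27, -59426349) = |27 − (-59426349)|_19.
d_19(27, -59426349) = 1/2476099

Step 1 — x − y = 27 − (-59426349) = 59426376. Step 2 — v_19(59426376) = 5 (factor: 59426376 = (19^5 · 24); the sign does not affect v_p). Step 3 — |x − y|_19 = 19^{-5} = 1/2476099.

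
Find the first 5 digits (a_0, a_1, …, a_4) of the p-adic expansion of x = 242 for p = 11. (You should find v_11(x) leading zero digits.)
(a_0, …, a_4) = (0, 0, 2, 0, 0)

v_11(242) = 2, so a_0 = ... = a_1 = 0. Factor out: x = 11^2 · u with u = 2 a unit in ℤ_11. Expand u iteratively via a_{v+i} = u_i mod 11, u_{i+1} = (u_i − a_{v+i})/11:
  u_0 = 2;  a_2 = 2;  u_1 = (u_0 − 2)/11 = 0
  u_1 = 0;  a_3 = 0;  u_2 = (u_1 − 0)/11 = 0
  u_2 = 0;  a_4 = 0;  u_3 = (u_2 − 0)/11 = 0
Digits: (0, 0, 2, 0, 0).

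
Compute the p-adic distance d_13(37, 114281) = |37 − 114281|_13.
d_13(37, 114281) = 1/28561

Step 1 — x − y = 37 − 114281 = -114244. Step 2 — v_13(-114244) = 4 (factor: -114244 = −(13^4 · 4); the sign does not affect v_p). Step 3 — |x − y|_13 = 13^{-4} = 1/28561.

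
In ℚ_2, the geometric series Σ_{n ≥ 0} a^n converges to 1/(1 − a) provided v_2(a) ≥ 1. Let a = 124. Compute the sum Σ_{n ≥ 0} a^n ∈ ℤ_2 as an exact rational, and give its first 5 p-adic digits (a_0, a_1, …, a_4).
Σ a^n = 1/(1 − a) = -1/123;  first 5 digits = (1, 0, 1, 1, 0)

v_2(a) = 2 ≥ 1, so the series converges in ℤ_2 to 1/(1 − a) = 1/(1 − 124) = -1/123. Expand this rational in ℤ_2: compute digits iteratively via d_i = x_i mod 2, x_{i+1} = (x_i − d_i)/2. The first 5 digits are (1, 0, 1, 1, 0).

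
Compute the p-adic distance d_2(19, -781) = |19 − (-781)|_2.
d_2(19, -781) = 1/32

Step 1 — x − y = 19 − (-781) = 800. Step 2 — v_2(800) = 5 (factor: 800 = (2^5 · 25); the sign does not affect v_p). Step 3 — |x − y|_2 = 2^{-5} = 1/32.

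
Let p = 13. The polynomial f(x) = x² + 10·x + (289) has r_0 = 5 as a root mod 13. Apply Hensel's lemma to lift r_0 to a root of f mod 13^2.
r_1 = 122 (mod 169)

Hensel: r_{i+1} = r_i − f(r_i)·(f′(r_i))^{-1} mod 13^{i+2}, f′(x) = 2x + 10. Iterate:
  r_0 = 5 (mod 13)
  r_1 = 122 (mod 169)
Final: r = 122 satisfies f(r) ≡ 0 mod 13^2.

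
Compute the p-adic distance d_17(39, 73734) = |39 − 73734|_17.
d_17(39, 73734) = 1/4913

Step 1 — x − y = 39 − 73734 = -73695. Step 2 — v_17(-73695) = 3 (factor: -73695 = −(17^3 · 15); the sign does not affect v_p). Step 3 — |x − y|_17 = 17^{-3} = 1/4913.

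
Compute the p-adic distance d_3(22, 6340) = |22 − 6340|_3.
d_3(22, 6340) = 1/243

Step 1 — x − y = 22 − 6340 = -6318. Step 2 — v_3(-6318) = 5 (factor: -6318 = −(3^5 · 26); the sign does not affect v_p). Step 3 — |x − y|_3 = 3^{-5} = 1/243.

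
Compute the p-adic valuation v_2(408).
v_2(408) = 3

v_2(n) is the largest exponent k such that 2^k divides n. Factor out: 408 = 2^3 · 51. (Sign doesn't affect v_p.) So v_2(408) = 3.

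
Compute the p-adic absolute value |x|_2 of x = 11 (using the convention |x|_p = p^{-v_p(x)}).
|11|_2 = 1

Step 1 — compute v_2(x) by factoring powers of 2 out of the numerator and denominator: v_2(11) = 0. Step 2 — apply |x|_p = p^{-v_p(x)} = 2^{0} = 1.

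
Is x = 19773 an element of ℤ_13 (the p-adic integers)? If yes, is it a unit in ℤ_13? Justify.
x ∈ ℤ_13 but not a unit; v_13(x) = 3 > 0

ℤ_13 = {x ∈ ℚ_13 : v_13(x) ≥ 0} and ℤ_13^× = {x ∈ ℤ_13 : v_13(x) = 0}. Here v_13(19773) = v_13(num) − v_13(den) = 3; compare against these criteria.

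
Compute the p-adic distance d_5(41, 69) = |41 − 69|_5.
d_5(41, 69) = 1

Step 1 — x − y = 41 − 69 = -28. Step 2 — v_5(-28) = 0 (factor: -28 = −(5^0 · 28); the sign does not affect v_p). Step 3 — |x − y|_5 = 5^{0} = 1.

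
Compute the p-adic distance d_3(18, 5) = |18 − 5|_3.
d_3(18, 5) = 1

Step 1 — x − y = 18 − 5 = 13. Step 2 — v_3(13) = 0 (factor: 13 = (3^0 · 13); the sign does not affect v_p). Step 3 — |x − y|_3 = 3^{0} = 1.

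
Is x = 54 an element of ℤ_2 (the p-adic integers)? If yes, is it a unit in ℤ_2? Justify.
x ∈ ℤ_2 but not a unit; v_2(x) = 1 > 0

ℤ_2 = {x ∈ ℚ_2 : v_2(x) ≥ 0} and ℤ_2^× = {x ∈ ℤ_2 : v_2(x) = 0}. Here v_2(54) = v_2(num) − v_2(den) = 1; compare against these criteria.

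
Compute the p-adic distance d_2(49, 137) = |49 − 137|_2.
d_2(49, 137) = 1/8

Step 1 — x − y = 49 − 137 = -88. Step 2 — v_2(-88) = 3 (factor: -88 = −(2^3 · 11); the sign does not affect v_p). Step 3 — |x − y|_2 = 2^{-3} = 1/8.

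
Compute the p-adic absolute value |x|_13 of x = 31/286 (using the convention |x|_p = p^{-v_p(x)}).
|31/286|_13 = 13

Step 1 — compute v_13(x) by factoring powers of 13 out of the numerator and denominator: v_13(31/286) = -1. Step 2 — apply |x|_p = p^{-v_p(x)} = 13^{1} = 13.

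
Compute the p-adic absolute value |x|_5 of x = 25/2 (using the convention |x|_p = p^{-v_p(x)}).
|25/2|_5 = 1/25

Step 1 — compute v_5(x) by factoring powers of 5 out of the numerator and denominator: v_5(25/2) = 2. Step 2 — apply |x|_p = p^{-v_p(x)} = 5^{-2} = 1/25.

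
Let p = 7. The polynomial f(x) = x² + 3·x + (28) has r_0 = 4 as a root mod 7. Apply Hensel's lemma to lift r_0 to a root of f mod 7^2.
r_1 = 39 (mod 49)

Hensel: r_{i+1} = r_i − f(r_i)·(f′(r_i))^{-1} mod 7^{i+2}, f′(x) = 2x + 3. Iterate:
  r_0 = 4 (mod 7)
  r_1 = 39 (mod 49)
Final: r = 39 satisfies f(r) ≡ 0 mod 7^2.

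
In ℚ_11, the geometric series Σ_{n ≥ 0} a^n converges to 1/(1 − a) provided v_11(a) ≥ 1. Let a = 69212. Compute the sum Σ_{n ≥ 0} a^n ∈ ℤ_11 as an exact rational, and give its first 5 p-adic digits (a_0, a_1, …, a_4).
Σ a^n = 1/(1 − a) = -1/69211;  first 5 digits = (1, 0, 0, 8, 4)

v_11(a) = 3 ≥ 1, so the series converges in ℤ_11 to 1/(1 − a) = 1/(1 − 69212) = -1/69211. Expand this rational in ℤ_11: compute digits iteratively via d_i = x_i mod 11, x_{i+1} = (x_i − d_i)/11. The first 5 digits are (1, 0, 0, 8, 4).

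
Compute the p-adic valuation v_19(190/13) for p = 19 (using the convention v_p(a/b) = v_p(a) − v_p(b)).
v_19(190/13) = 1

Factor powers of 19 from the numerator and denominator of the reduced fraction: 190 = 19^1 · 10 and 13 = 19^0 · 13. Apply v_p(a/b) = v_p(a) − v_p(b): v_19(190/13) = 1 − 0 = 1.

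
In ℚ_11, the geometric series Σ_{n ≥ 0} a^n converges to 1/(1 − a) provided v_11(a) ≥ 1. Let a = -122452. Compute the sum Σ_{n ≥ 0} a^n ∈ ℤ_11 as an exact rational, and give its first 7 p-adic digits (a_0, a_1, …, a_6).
Σ a^n = 1/(1 − a) = 1/122453;  first 7 digits = (1, 0, 0, 7, 2, 10, 4)

v_11(a) = 3 ≥ 1, so the series converges in ℤ_11 to 1/(1 − a) = 1/(1 − (-122452)) = 1/122453. Expand this rational in ℤ_11: compute digits iteratively via d_i = x_i mod 11, x_{i+1} = (x_i − d_i)/11. The first 7 digits are (1, 0, 0, 7, 2, 10, 4).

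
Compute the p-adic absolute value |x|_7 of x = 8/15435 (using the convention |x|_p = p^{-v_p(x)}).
|8/15435|_7 = 343

Step 1 — compute v_7(x) by factoring powers of 7 out of the numerator and denominator: v_7(8/15435) = -3. Step 2 — apply |x|_p = p^{-v_p(x)} = 7^{3} = 343.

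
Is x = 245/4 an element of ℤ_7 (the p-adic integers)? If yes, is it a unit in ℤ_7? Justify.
x ∈ ℤ_7 but not a unit; v_7(x) = 2 > 0

ℤ_7 = {x ∈ ℚ_7 : v_7(x) ≥ 0} and ℤ_7^× = {x ∈ ℤ_7 : v_7(x) = 0}. Here v_7(245/4) = v_7(num) − v_7(den) = 2; compare against these criteria.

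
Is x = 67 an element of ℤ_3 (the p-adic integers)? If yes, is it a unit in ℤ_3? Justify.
x ∈ ℤ_3^× (unit); v_3(x) = 0

ℤ_3 = {x ∈ ℚ_3 : v_3(x) ≥ 0} and ℤ_3^× = {x ∈ ℤ_3 : v_3(x) = 0}. Here v_3(67) = v_3(num) − v_3(den) = 0; compare against these criteria.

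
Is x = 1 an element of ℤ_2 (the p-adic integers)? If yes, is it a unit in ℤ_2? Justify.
x ∈ ℤ_2^× (unit); v_2(x) = 0

ℤ_2 = {x ∈ ℚ_2 : v_2(x) ≥ 0} and ℤ_2^× = {x ∈ ℤ_2 : v_2(x) = 0}. Here v_2(1) = v_2(num) − v_2(den) = 0; compare against these criteria.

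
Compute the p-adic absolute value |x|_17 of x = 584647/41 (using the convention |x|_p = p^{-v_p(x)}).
|584647/41|_17 = 1/83521

Step 1 — compute v_17(x) by factoring powers of 17 out of the numerator and denominator: v_17(584647/41) = 4. Step 2 — apply |x|_p = p^{-v_p(x)} = 17^{-4} = 1/83521.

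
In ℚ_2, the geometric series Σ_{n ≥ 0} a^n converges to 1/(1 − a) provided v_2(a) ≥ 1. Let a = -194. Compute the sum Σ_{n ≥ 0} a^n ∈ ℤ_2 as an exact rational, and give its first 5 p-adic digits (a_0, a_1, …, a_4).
Σ a^n = 1/(1 − a) = 1/195;  first 5 digits = (1, 1, 0, 1, 0)

v_2(a) = 1 ≥ 1, so the series converges in ℤ_2 to 1/(1 − a) = 1/(1 − (-194)) = 1/195. Expand this rational in ℤ_2: compute digits iteratively via d_i = x_i mod 2, x_{i+1} = (x_i − d_i)/2. The first 5 digits are (1, 1, 0, 1, 0).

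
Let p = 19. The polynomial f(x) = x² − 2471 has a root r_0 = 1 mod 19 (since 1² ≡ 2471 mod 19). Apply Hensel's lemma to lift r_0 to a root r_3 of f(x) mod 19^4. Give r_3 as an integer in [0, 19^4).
r_3 = 17120 (mod 130321)

Hensel's recurrence: r_{i+1} = r_i − f(r_i)·(f′(r_i))^{-1} mod 19^{i+2}, with f′(x) = 2x. Iterate:
  r_0 = 1 (mod 19)
  r_1 = 153 (mod 361)
  r_2 = 3402 (mod 6859)
  r_3 = 17120 (mod 130321)
Final: r_3 = 17120, and one checks f(r_3) ≡ 0 mod 19^4.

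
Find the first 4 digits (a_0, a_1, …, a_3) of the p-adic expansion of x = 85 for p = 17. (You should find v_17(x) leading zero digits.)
(a_0, …, a_3) = (0, 5, 0, 0)

v_17(85) = 1, so a_0 = ... = a_0 = 0. Factor out: x = 17^1 · u with u = 5 a unit in ℤ_17. Expand u iteratively via a_{v+i} = u_i mod 17, u_{i+1} = (u_i − a_{v+i})/17:
  u_0 = 5;  a_1 = 5;  u_1 = (u_0 − 5)/17 = 0
  u_1 = 0;  a_2 = 0;  u_2 = (u_1 − 0)/17 = 0
  u_2 = 0;  a_3 = 0;  u_3 = (u_2 − 0)/17 = 0
Digits: (0, 5, 0, 0).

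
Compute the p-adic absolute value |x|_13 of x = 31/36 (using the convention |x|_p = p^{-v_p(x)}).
|31/36|_13 = 1

Step 1 — compute v_13(x) by factoring powers of 13 out of the numerator and denominator: v_13(31/36) = 0. Step 2 — apply |x|_p = p^{-v_p(x)} = 13^{0} = 1.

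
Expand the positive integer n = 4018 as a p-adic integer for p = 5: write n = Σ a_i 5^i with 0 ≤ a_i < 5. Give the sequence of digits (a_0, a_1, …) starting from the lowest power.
(a_0, a_1, …) = (3, 3, 0, 2, 1, 1)

Repeated division by 5 gives the digits low-to-high: 4018 = 3 + 3·5^1 + 2·5^3 + 1·5^4 + 1·5^5. Digit sequence: (3, 3, 0, 2, 1, 1).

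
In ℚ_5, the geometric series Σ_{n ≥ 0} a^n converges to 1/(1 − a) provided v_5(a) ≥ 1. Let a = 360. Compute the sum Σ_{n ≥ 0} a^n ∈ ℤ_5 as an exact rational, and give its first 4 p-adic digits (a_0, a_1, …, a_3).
Σ a^n = 1/(1 − a) = -1/359;  first 4 digits = (1, 2, 3, 2)

v_5(a) = 1 ≥ 1, so the series converges in ℤ_5 to 1/(1 − a) = 1/(1 − 360) = -1/359. Expand this rational in ℤ_5: compute digits iteratively via d_i = x_i mod 5, x_{i+1} = (x_i − d_i)/5. The first 4 digits are (1, 2, 3, 2).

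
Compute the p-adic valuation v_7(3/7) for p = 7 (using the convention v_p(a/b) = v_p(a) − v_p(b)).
v_7(3/7) = -1

Factor powers of 7 from the numerator and denominator of the reduced fraction: 3 = 7^0 · 3 and 7 = 7^1 · 1. Apply v_p(a/b) = v_p(a) − v_p(b): v_7(3/7) = 0 − 1 = -1.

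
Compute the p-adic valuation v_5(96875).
v_5(96875) = 5

v_5(n) is the largest exponent k such that 5^k divides n. Factor out: 96875 = 5^5 · 31. (Sign doesn't affect v_p.) So v_5(96875) = 5.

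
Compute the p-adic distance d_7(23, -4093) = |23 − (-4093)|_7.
d_7(23, -4093) = 1/343

Step 1 — x − y = 23 − (-4093) = 4116. Step 2 — v_7(4116) = 3 (factor: 4116 = (7^3 · 12); the sign does not affect v_p). Step 3 — |x − y|_7 = 7^{-3} = 1/343.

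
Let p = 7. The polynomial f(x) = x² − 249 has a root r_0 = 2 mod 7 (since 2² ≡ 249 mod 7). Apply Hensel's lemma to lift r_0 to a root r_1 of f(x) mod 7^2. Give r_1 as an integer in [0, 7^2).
r_1 = 2 (mod 49)

Hensel's recurrence: r_{i+1} = r_i − f(r_i)·(f′(r_i))^{-1} mod 7^{i+2}, with f′(x) = 2x. Iterate:
  r_0 = 2 (mod 7)
  r_1 = 2 (mod 49)
Final: r_1 = 2, and one checks f(r_1) ≡ 0 mod 7^2.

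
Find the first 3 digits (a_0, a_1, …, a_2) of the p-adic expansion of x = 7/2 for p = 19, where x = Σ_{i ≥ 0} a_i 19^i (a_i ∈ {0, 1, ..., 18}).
(a_0, …, a_2) = (13, 9, 9)

v_19(7/2) = 0 (numerator and denominator both coprime to 19), so x ∈ ℤ_19^×. Compute digits iteratively via a_i = x_i mod 19, x_{i+1} = (x_i − a_i)/19, with x_0 = x:
  x_0 = 7/2;  a_0 = 13;  x_1 = (x_0 − 13)/19 = -1/2
  x_1 = -1/2;  a_1 = 9;  x_2 = (x_1 − 9)/19 = -1/2
  x_2 = -1/2;  a_2 = 9;  x_3 = (x_2 − 9)/19 = -1/2
Digits: (13, 9, 9).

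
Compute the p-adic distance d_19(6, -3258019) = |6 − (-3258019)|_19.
d_19(6, -3258019) = 1/130321

Step 1 — x − y = 6 − (-3258019) = 3258025. Step 2 — v_19(3258025) = 4 (factor: 3258025 = (19^4 · 25); the sign does not affect v_p). Step 3 — |x − y|_19 = 19^{-4} = 1/130321.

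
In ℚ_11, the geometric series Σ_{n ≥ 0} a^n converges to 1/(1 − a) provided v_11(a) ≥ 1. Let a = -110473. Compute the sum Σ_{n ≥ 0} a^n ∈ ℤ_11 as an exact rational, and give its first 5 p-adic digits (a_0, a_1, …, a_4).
Σ a^n = 1/(1 − a) = 1/110474;  first 5 digits = (1, 0, 0, 5, 3)

v_11(a) = 3 ≥ 1, so the series converges in ℤ_11 to 1/(1 − a) = 1/(1 − (-110473)) = 1/110474. Expand this rational in ℤ_11: compute digits iteratively via d_i = x_i mod 11, x_{i+1} = (x_i − d_i)/11. The first 5 digits are (1, 0, 0, 5, 3).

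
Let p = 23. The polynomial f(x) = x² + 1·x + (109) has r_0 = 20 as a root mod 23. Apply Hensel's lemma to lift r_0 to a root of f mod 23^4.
r_3 = 68261 (mod 279841)

Hensel: r_{i+1} = r_i − f(r_i)·(f′(r_i))^{-1} mod 23^{i+2}, f′(x) = 2x + 1. Iterate:
  r_0 = 20 (mod 23)
  r_1 = 20 (mod 529)
  r_2 = 7426 (mod 12167)
  r_3 = 68261 (mod 279841)
Final: r = 68261 satisfies f(r) ≡ 0 mod 23^4.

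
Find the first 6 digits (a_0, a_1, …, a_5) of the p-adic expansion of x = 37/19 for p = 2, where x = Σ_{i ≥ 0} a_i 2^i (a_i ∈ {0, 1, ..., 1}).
(a_0, …, a_5) = (1, 1, 1, 0, 0, 1)

v_2(37/19) = 0 (numerator and denominator both coprime to 2), so x ∈ ℤ_2^×. Compute digits iteratively via a_i = x_i mod 2, x_{i+1} = (x_i − a_i)/2, with x_0 = x:
  x_0 = 37/19;  a_0 = 1;  x_1 = (x_0 − 1)/2 = 9/19
  x_1 = 9/19;  a_1 = 1;  x_2 = (x_1 − 1)/2 = -5/19
  x_2 = -5/19;  a_2 = 1;  x_3 = (x_2 − 1)/2 = -12/19
  x_3 = -12/19;  a_3 = 0;  x_4 = (x_3 − 0)/2 = -6/19
  x_4 = -6/19;  a_4 = 0;  x_5 = (x_4 − 0)/2 = -3/19
  x_5 = -3/19;  a_5 = 1;  x_6 = (x_5 − 1)/2 = -11/19
Digits: (1, 1, 1, 0, 0, 1).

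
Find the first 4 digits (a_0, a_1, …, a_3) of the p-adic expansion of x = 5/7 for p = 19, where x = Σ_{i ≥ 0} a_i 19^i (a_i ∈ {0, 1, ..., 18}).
(a_0, …, a_3) = (17, 10, 13, 2)

v_19(5/7) = 0 (numerator and denominator both coprime to 19), so x ∈ ℤ_19^×. Compute digits iteratively via a_i = x_i mod 19, x_{i+1} = (x_i − a_i)/19, with x_0 = x:
  x_0 = 5/7;  a_0 = 17;  x_1 = (x_0 − 17)/19 = -6/7
  x_1 = -6/7;  a_1 = 10;  x_2 = (x_1 − 10)/19 = -4/7
  x_2 = -4/7;  a_2 = 13;  x_3 = (x_2 − 13)/19 = -5/7
  x_3 = -5/7;  a_3 = 2;  x_4 = (x_3 − 2)/19 = -1/7
Digits: (17, 10, 13, 2).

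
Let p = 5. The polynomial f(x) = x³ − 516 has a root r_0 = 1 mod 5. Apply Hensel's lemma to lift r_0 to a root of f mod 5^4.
r_3 = 356 (mod 625)

Hensel: r_{i+1} = r_i − f(r_i)/f′(r_i) mod 5^{i+2}, where f′(x) = 3x². Iterate:
  r_0 = 1 (mod 5)
  r_1 = 6 (mod 25)
  r_2 = 106 (mod 125)
  r_3 = 356 (mod 625)
Final: r = 356 with f(r) ≡ 0 mod 5^4.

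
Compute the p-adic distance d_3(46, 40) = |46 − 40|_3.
d_3(46, 40) = 1/3

Step 1 — x − y = 46 − 40 = 6. Step 2 — v_3(6) = 1 (factor: 6 = (3^1 · 2); the sign does not affect v_p). Step 3 — |x − y|_3 = 3^{-1} = 1/3.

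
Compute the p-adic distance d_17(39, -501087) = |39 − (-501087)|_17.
d_17(39, -501087) = 1/83521

Step 1 — x − y = 39 − (-501087) = 501126. Step 2 — v_17(501126) = 4 (factor: 501126 = (17^4 · 6); the sign does not affect v_p). Step 3 — |x − y|_17 = 17^{-4} = 1/83521.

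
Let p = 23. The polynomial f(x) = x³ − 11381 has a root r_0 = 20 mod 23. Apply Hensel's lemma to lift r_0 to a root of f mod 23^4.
r_3 = 49401 (mod 279841)

Hensel: r_{i+1} = r_i − f(r_i)/f′(r_i) mod 23^{i+2}, where f′(x) = 3x². Iterate:
  r_0 = 20 (mod 23)
  r_1 = 204 (mod 529)
  r_2 = 733 (mod 12167)
  r_3 = 49401 (mod 279841)
Final: r = 49401 with f(r) ≡ 0 mod 23^4.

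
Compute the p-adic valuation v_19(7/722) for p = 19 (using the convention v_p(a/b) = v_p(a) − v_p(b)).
v_19(7/722) = -2

Factor powers of 19 from the numerator and denominator of the reduced fraction: 7 = 19^0 · 7 and 722 = 19^2 · 2. Apply v_p(a/b) = v_p(a) − v_p(b): v_19(7/722) = 0 − 2 = -2.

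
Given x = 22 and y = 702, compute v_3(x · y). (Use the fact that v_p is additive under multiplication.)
v_3(15444) = 3

v_p(x) = 0 (factor: 22 = 3^0 · 22); v_p(y) = 3 (factor: 702 = 3^3 · 26). Additivity: v_p(xy) = v_p(x) + v_p(y) = 0 + 3 = 3. (Direct check: xy = 15444 = 3^3 · (572).)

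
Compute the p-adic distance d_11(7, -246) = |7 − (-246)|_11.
d_11(7, -246) = 1/11

Step 1 — x − y = 7 − (-246) = 253. Step 2 — v_11(253) = 1 (factor: 253 = (11^1 · 23); the sign does not affect v_p). Step 3 — |x − y|_11 = 11^{-1} = 1/11.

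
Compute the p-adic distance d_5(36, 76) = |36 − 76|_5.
d_5(36, 76) = 1/5

Step 1 — x − y = 36 − 76 = -40. Step 2 — v_5(-40) = 1 (factor: -40 = −(5^1 · 8); the sign does not affect v_p). Step 3 — |x − y|_5 = 5^{-1} = 1/5.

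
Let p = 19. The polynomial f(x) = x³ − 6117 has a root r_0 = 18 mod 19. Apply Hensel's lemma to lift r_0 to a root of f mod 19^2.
r_1 = 113 (mod 361)

Hensel: r_{i+1} = r_i − f(r_i)/f′(r_i) mod 19^{i+2}, where f′(x) = 3x². Iterate:
  r_0 = 18 (mod 19)
  r_1 = 113 (mod 361)
Final: r = 113 with f(r) ≡ 0 mod 19^2.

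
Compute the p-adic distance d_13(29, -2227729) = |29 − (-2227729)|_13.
d_13(29, -2227729) = 1/371293

Step 1 — x − y = 29 − (-2227729) = 2227758. Step 2 — v_13(2227758) = 5 (factor: 2227758 = (13^5 · 6); the sign does not affect v_p). Step 3 — |x − y|_13 = 13^{-5} = 1/371293.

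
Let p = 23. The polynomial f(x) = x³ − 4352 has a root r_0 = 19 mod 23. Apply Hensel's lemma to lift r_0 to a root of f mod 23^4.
r_3 = 269878 (mod 279841)

Hensel: r_{i+1} = r_i − f(r_i)/f′(r_i) mod 23^{i+2}, where f′(x) = 3x². Iterate:
  r_0 = 19 (mod 23)
  r_1 = 88 (mod 529)
  r_2 = 2204 (mod 12167)
  r_3 = 269878 (mod 279841)
Final: r = 269878 with f(r) ≡ 0 mod 23^4.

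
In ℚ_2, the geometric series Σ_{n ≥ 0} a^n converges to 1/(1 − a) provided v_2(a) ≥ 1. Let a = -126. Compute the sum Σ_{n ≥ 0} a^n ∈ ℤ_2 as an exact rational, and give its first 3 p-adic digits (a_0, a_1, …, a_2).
Σ a^n = 1/(1 − a) = 1/127;  first 3 digits = (1, 1, 1)

v_2(a) = 1 ≥ 1, so the series converges in ℤ_2 to 1/(1 − a) = 1/(1 − (-126)) = 1/127. Expand this rational in ℤ_2: compute digits iteratively via d_i = x_i mod 2, x_{i+1} = (x_i − d_i)/2. The first 3 digits are (1, 1, 1).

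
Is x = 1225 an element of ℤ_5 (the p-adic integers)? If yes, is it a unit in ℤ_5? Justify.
x ∈ ℤ_5 but not a unit; v_5(x) = 2 > 0

ℤ_5 = {x ∈ ℚ_5 : v_5(x) ≥ 0} and ℤ_5^× = {x ∈ ℤ_5 : v_5(x) = 0}. Here v_5(1225) = v_5(num) − v_5(den) = 2; compare against these criteria.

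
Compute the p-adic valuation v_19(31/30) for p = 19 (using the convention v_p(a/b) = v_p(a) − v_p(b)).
v_19(31/30) = 0

Factor powers of 19 from the numerator and denominator of the reduced fraction: 31 = 19^0 · 31 and 30 = 19^0 · 30. Apply v_p(a/b) = v_p(a) − v_p(b): v_19(31/30) = 0 − 0 = 0.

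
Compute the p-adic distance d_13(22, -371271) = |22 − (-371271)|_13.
d_13(22, -371271) = 1/371293

Step 1 — x − y = 22 − (-371271) = 371293. Step 2 — v_13(371293) = 5 (factor: 371293 = (13^5 · 1); the sign does not affect v_p). Step 3 — |x − y|_13 = 13^{-5} = 1/371293.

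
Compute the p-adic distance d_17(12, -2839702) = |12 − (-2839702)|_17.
d_17(12, -2839702) = 1/1419857

Step 1 — x − y = 12 − (-2839702) = 2839714. Step 2 — v_17(2839714) = 5 (factor: 2839714 = (17^5 · 2); the sign does not affect v_p). Step 3 — |x − y|_17 = 17^{-5} = 1/1419857.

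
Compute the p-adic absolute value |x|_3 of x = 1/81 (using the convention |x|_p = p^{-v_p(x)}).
|1/81|_3 = 81

Step 1 — compute v_3(x) by factoring powers of 3 out of the numerator and denominator: v_3(1/81) = -4. Step 2 — apply |x|_p = p^{-v_p(x)} = 3^{4} = 81.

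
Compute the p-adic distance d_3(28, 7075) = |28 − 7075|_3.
d_3(28, 7075) = 1/243

Step 1 — x − y = 28 − 7075 = -7047. Step 2 — v_3(-7047) = 5 (factor: -7047 = −(3^5 · 29); the sign does not affect v_p). Step 3 — |x − y|_3 = 3^{-5} = 1/243.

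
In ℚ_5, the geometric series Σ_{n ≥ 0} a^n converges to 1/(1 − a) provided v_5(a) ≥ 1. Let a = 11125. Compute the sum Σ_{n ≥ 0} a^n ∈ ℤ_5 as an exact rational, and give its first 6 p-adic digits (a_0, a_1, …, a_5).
Σ a^n = 1/(1 − a) = -1/11124;  first 6 digits = (1, 0, 0, 4, 2, 3)

v_5(a) = 3 ≥ 1, so the series converges in ℤ_5 to 1/(1 − a) = 1/(1 − 11125) = -1/11124. Expand this rational in ℤ_5: compute digits iteratively via d_i = x_i mod 5, x_{i+1} = (x_i − d_i)/5. The first 6 digits are (1, 0, 0, 4, 2, 3).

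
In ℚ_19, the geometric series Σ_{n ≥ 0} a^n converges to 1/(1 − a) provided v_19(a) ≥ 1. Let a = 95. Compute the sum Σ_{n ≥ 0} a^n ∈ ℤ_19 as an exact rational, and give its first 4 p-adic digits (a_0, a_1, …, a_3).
Σ a^n = 1/(1 − a) = -1/94;  first 4 digits = (1, 5, 6, 12)

v_19(a) = 1 ≥ 1, so the series converges in ℤ_19 to 1/(1 − a) = 1/(1 − 95) = -1/94. Expand this rational in ℤ_19: compute digits iteratively via d_i = x_i mod 19, x_{i+1} = (x_i − d_i)/19. The first 4 digits are (1, 5, 6, 12).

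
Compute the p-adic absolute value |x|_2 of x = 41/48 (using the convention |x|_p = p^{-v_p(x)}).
|41/48|_2 = 16

Step 1 — compute v_2(x) by factoring powers of 2 out of the numerator and denominator: v_2(41/48) = -4. Step 2 — apply |x|_p = p^{-v_p(x)} = 2^{4} = 16.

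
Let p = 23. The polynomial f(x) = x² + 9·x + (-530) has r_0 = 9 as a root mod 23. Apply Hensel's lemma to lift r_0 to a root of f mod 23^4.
r_3 = 204295 (mod 279841)

Hensel: r_{i+1} = r_i − f(r_i)·(f′(r_i))^{-1} mod 23^{i+2}, f′(x) = 2x + 9. Iterate:
  r_0 = 9 (mod 23)
  r_1 = 101 (mod 529)
  r_2 = 9623 (mod 12167)
  r_3 = 204295 (mod 279841)
Final: r = 204295 satisfies f(r) ≡ 0 mod 23^4.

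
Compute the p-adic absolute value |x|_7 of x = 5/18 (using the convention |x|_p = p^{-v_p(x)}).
|5/18|_7 = 1

Step 1 — compute v_7(x) by factoring powers of 7 out of the numerator and denominator: v_7(5/18) = 0. Step 2 — apply |x|_p = p^{-v_p(x)} = 7^{0} = 1.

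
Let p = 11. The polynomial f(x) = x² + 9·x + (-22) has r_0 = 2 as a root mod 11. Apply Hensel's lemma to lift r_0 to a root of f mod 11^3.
r_2 = 2 (mod 1331)

Hensel: r_{i+1} = r_i − f(r_i)·(f′(r_i))^{-1} mod 11^{i+2}, f′(x) = 2x + 9. Iterate:
  r_0 = 2 (mod 11)
  r_1 = 2 (mod 121)
  r_2 = 2 (mod 1331)
Final: r = 2 satisfies f(r) ≡ 0 mod 11^3.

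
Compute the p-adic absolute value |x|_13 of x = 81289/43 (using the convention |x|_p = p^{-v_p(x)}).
|81289/43|_13 = 1/2197

Step 1 — compute v_13(x) by factoring powers of 13 out of the numerator and denominator: v_13(81289/43) = 3. Step 2 — apply |x|_p = p^{-v_p(x)} = 13^{-3} = 1/2197.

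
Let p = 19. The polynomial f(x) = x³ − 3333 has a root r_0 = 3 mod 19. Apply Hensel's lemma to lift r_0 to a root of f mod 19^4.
r_3 = 94908 (mod 130321)

Hensel: r_{i+1} = r_i − f(r_i)/f′(r_i) mod 19^{i+2}, where f′(x) = 3x². Iterate:
  r_0 = 3 (mod 19)
  r_1 = 326 (mod 361)
  r_2 = 5741 (mod 6859)
  r_3 = 94908 (mod 130321)
Final: r = 94908 with f(r) ≡ 0 mod 19^4.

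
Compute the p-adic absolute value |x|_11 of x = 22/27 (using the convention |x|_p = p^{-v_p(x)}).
|22/27|_11 = 1/11

Step 1 — compute v_11(x) by factoring powers of 11 out of the numerator and denominator: v_11(22/27) = 1. Step 2 — apply |x|_p = p^{-v_p(x)} = 11^{-1} = 1/11.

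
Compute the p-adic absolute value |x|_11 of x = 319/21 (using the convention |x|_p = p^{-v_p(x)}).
|319/21|_11 = 1/11

Step 1 — compute v_11(x) by factoring powers of 11 out of the numerator and denominator: v_11(319/21) = 1. Step 2 — apply |x|_p = p^{-v_p(x)} = 11^{-1} = 1/11.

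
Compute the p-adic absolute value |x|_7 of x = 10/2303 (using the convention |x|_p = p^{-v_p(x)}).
|10/2303|_7 = 49

Step 1 — compute v_7(x) by factoring powers of 7 out of the numerator and denominator: v_7(10/2303) = -2. Step 2 — apply |x|_p = p^{-v_p(x)} = 7^{2} = 49.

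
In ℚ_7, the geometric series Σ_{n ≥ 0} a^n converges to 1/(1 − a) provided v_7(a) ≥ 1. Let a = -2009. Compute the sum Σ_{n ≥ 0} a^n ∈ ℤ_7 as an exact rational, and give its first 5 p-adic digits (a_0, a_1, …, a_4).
Σ a^n = 1/(1 − a) = 1/2010;  first 5 digits = (1, 0, 1, 1, 0)

v_7(a) = 2 ≥ 1, so the series converges in ℤ_7 to 1/(1 − a) = 1/(1 − (-2009)) = 1/2010. Expand this rational in ℤ_7: compute digits iteratively via d_i = x_i mod 7, x_{i+1} = (x_i − d_i)/7. The first 5 digits are (1, 0, 1, 1, 0).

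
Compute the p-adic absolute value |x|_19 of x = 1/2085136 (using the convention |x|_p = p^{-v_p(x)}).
|1/2085136|_19 = 130321

Step 1 — compute v_19(x) by factoring powers of 19 out of the numerator and denominator: v_19(1/2085136) = -4. Step 2 — apply |x|_p = p^{-v_p(x)} = 19^{4} = 130321.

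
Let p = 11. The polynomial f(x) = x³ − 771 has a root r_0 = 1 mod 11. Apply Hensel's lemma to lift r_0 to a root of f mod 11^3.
r_2 = 782 (mod 1331)

Hensel: r_{i+1} = r_i − f(r_i)/f′(r_i) mod 11^{i+2}, where f′(x) = 3x². Iterate:
  r_0 = 1 (mod 11)
  r_1 = 56 (mod 121)
  r_2 = 782 (mod 1331)
Final: r = 782 with f(r) ≡ 0 mod 11^3.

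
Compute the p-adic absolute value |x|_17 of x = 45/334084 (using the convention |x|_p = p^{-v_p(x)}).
|45/334084|_17 = 83521

Step 1 — compute v_17(x) by factoring powers of 17 out of the numerator and denominator: v_17(45/334084) = -4. Step 2 — apply |x|_p = p^{-v_p(x)} = 17^{4} = 83521.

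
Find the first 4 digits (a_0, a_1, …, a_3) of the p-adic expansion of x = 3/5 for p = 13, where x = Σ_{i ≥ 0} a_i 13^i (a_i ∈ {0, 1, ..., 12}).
(a_0, …, a_3) = (11, 7, 2, 5)

v_13(3/5) = 0 (numerator and denominator both coprime to 13), so x ∈ ℤ_13^×. Compute digits iteratively via a_i = x_i mod 13, x_{i+1} = (x_i − a_i)/13, with x_0 = x:
  x_0 = 3/5;  a_0 = 11;  x_1 = (x_0 − 11)/13 = -4/5
  x_1 = -4/5;  a_1 = 7;  x_2 = (x_1 − 7)/13 = -3/5
  x_2 = -3/5;  a_2 = 2;  x_3 = (x_2 − 2)/13 = -1/5
  x_3 = -1/5;  a_3 = 5;  x_4 = (x_3 − 5)/13 = -2/5
Digits: (11, 7, 2, 5).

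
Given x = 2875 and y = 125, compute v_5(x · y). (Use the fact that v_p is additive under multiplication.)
v_5(359375) = 6

v_p(x) = 3 (factor: 2875 = 5^3 · 23); v_p(y) = 3 (factor: 125 = 5^3 · 1). Additivity: v_p(xy) = v_p(x) + v_p(y) = 3 + 3 = 6. (Direct check: xy = 359375 = 5^6 · (23).)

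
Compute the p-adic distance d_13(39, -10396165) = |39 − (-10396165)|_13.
d_13(39, -10396165) = 1/371293

Step 1 — x − y = 39 − (-10396165) = 10396204. Step 2 — v_13(10396204) = 5 (factor: 10396204 = (13^5 · 28); the sign does not affect v_p). Step 3 — |x − y|_13 = 13^{-5} = 1/371293.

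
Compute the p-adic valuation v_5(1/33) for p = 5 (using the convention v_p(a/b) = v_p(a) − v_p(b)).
v_5(1/33) = 0

Factor powers of 5 from the numerator and denominator of the reduced fraction: 1 = 5^0 · 1 and 33 = 5^0 · 33. Apply v_p(a/b) = v_p(a) − v_p(b): v_5(1/33) = 0 − 0 = 0.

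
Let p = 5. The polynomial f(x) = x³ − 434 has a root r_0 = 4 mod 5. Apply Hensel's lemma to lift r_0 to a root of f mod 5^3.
r_2 = 44 (mod 125)

Hensel: r_{i+1} = r_i − f(r_i)/f′(r_i) mod 5^{i+2}, where f′(x) = 3x². Iterate:
  r_0 = 4 (mod 5)
  r_1 = 19 (mod 25)
  r_2 = 44 (mod 125)
Final: r = 44 with f(r) ≡ 0 mod 5^3.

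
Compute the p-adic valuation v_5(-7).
v_5(-7) = 0

v_5(n) is the largest exponent k such that 5^k divides n. Factor out: -7 = -5^0 · 7. (Sign doesn't affect v_p.) So v_5(-7) = 0.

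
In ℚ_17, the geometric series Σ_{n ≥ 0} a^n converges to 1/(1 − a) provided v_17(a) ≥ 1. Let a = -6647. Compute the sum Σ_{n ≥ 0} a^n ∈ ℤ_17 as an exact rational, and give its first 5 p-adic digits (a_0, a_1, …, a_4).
Σ a^n = 1/(1 − a) = 1/6648;  first 5 digits = (1, 0, 11, 15, 1)

v_17(a) = 2 ≥ 1, so the series converges in ℤ_17 to 1/(1 − a) = 1/(1 − (-6647)) = 1/6648. Expand this rational in ℤ_17: compute digits iteratively via d_i = x_i mod 17, x_{i+1} = (x_i − d_i)/17. The first 5 digits are (1, 0, 11, 15, 1).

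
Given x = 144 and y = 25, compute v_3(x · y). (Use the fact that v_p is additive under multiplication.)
v_3(3600) = 2

v_p(x) = 2 (factor: 144 = 3^2 · 16); v_p(y) = 0 (factor: 25 = 3^0 · 25). Additivity: v_p(xy) = v_p(x) + v_p(y) = 2 + 0 = 2. (Direct check: xy = 3600 = 3^2 · (400).)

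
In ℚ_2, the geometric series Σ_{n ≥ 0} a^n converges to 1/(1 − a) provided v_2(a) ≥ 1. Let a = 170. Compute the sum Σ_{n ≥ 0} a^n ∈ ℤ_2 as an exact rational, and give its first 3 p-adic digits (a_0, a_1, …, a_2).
Σ a^n = 1/(1 − a) = -1/169;  first 3 digits = (1, 1, 1)

v_2(a) = 1 ≥ 1, so the series converges in ℤ_2 to 1/(1 − a) = 1/(1 − 170) = -1/169. Expand this rational in ℤ_2: compute digits iteratively via d_i = x_i mod 2, x_{i+1} = (x_i − d_i)/2. The first 3 digits are (1, 1, 1).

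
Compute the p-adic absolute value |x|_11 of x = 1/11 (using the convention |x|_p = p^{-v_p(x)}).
|1/11|_11 = 11

Step 1 — compute v_11(x) by factoring powers of 11 out of the numerator and denominator: v_11(1/11) = -1. Step 2 — apply |x|_p = p^{-v_p(x)} = 11^{1} = 11.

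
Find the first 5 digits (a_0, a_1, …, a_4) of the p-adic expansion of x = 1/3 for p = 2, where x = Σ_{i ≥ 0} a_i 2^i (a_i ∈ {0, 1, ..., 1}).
(a_0, …, a_4) = (1, 1, 0, 1, 0)

v_2(1/3) = 0 (numerator and denominator both coprime to 2), so x ∈ ℤ_2^×. Compute digits iteratively via a_i = x_i mod 2, x_{i+1} = (x_i − a_i)/2, with x_0 = x:
  x_0 = 1/3;  a_0 = 1;  x_1 = (x_0 − 1)/2 = -1/3
  x_1 = -1/3;  a_1 = 1;  x_2 = (x_1 − 1)/2 = -2/3
  x_2 = -2/3;  a_2 = 0;  x_3 = (x_2 − 0)/2 = -1/3
  x_3 = -1/3;  a_3 = 1;  x_4 = (x_3 − 1)/2 = -2/3
  x_4 = -2/3;  a_4 = 0;  x_5 = (x_4 − 0)/2 = -1/3
Digits: (1, 1, 0, 1, 0).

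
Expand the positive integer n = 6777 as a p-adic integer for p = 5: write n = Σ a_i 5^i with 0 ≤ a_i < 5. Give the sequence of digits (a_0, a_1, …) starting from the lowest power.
(a_0, a_1, …) = (2, 0, 1, 4, 0, 2)

Repeated division by 5 gives the digits low-to-high: 6777 = 2 + 1·5^2 + 4·5^3 + 2·5^5. Digit sequence: (2, 0, 1, 4, 0, 2).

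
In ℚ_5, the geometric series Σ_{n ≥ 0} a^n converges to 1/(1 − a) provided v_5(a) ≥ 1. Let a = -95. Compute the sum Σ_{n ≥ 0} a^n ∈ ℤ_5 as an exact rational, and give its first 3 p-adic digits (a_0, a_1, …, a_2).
Σ a^n = 1/(1 − a) = 1/96;  first 3 digits = (1, 1, 2)

v_5(a) = 1 ≥ 1, so the series converges in ℤ_5 to 1/(1 − a) = 1/(1 − (-95)) = 1/96. Expand this rational in ℤ_5: compute digits iteratively via d_i = x_i mod 5, x_{i+1} = (x_i − d_i)/5. The first 3 digits are (1, 1, 2).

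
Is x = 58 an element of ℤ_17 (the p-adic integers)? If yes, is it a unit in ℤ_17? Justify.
x ∈ ℤ_17^× (unit); v_17(x) = 0

ℤ_17 = {x ∈ ℚ_17 : v_17(x) ≥ 0} and ℤ_17^× = {x ∈ ℤ_17 : v_17(x) = 0}. Here v_17(58) = v_17(num) − v_17(den) = 0; compare against these criteria.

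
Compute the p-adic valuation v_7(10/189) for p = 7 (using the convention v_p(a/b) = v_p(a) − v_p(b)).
v_7(10/189) = -1

Factor powers of 7 from the numerator and denominator of the reduced fraction: 10 = 7^0 · 10 and 189 = 7^1 · 27. Apply v_p(a/b) = v_p(a) − v_p(b): v_7(10/189) = 0 − 1 = -1.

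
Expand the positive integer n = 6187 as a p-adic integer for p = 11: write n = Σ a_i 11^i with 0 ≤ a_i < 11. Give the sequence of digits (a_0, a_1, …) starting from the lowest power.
(a_0, a_1, …) = (5, 1, 7, 4)

Repeated division by 11 gives the digits low-to-high: 6187 = 5 + 1·11^1 + 7·11^2 + 4·11^3. Digit sequence: (5, 1, 7, 4).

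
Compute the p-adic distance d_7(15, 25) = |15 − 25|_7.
d_7(15, 25) = 1

Step 1 — x − y = 15 − 25 = -10. Step 2 — v_7(-10) = 0 (factor: -10 = −(7^0 · 10); the sign does not affect v_p). Step 3 — |x − y|_7 = 7^{0} = 1.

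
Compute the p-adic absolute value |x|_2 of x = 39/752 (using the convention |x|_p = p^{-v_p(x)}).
|39/752|_2 = 16

Step 1 — compute v_2(x) by factoring powers of 2 out of the numerator and denominator: v_2(39/752) = -4. Step 2 — apply |x|_p = p^{-v_p(x)} = 2^{4} = 16.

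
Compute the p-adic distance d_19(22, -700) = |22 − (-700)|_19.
d_19(22, -700) = 1/361

Step 1 — x − y = 22 − (-700) = 722. Step 2 — v_19(722) = 2 (factor: 722 = (19^2 · 2); the sign does not affect v_p). Step 3 — |x − y|_19 = 19^{-2} = 1/361.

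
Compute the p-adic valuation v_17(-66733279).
v_17(-66733279) = 5

v_17(n) is the largest exponent k such that 17^k divides n. Factor out: -66733279 = -17^5 · 47. (Sign doesn't affect v_p.) So v_17(-66733279) = 5.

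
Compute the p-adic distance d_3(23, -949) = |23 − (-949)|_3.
d_3(23, -949) = 1/243

Step 1 — x − y = 23 − (-949) = 972. Step 2 — v_3(972) = 5 (factor: 972 = (3^5 · 4); the sign does not affect v_p). Step 3 — |x − y|_3 = 3^{-5} = 1/243.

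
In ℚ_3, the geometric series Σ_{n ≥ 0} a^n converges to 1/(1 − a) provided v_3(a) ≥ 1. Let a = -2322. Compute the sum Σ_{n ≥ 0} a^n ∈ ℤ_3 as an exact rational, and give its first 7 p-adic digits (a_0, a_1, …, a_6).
Σ a^n = 1/(1 − a) = 1/2323;  first 7 digits = (1, 0, 0, 1, 1, 2, 0)

v_3(a) = 3 ≥ 1, so the series converges in ℤ_3 to 1/(1 − a) = 1/(1 − (-2322)) = 1/2323. Expand this rational in ℤ_3: compute digits iteratively via d_i = x_i mod 3, x_{i+1} = (x_i − d_i)/3. The first 7 digits are (1, 0, 0, 1, 1, 2, 0).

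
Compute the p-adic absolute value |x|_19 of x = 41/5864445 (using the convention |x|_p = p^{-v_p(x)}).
|41/5864445|_19 = 130321

Step 1 — compute v_19(x) by factoring powers of 19 out of the numerator and denominator: v_19(41/5864445) = -4. Step 2 — apply |x|_p = p^{-v_p(x)} = 19^{4} = 130321.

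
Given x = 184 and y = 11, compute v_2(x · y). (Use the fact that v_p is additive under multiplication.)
v_2(2024) = 3

v_p(x) = 3 (factor: 184 = 2^3 · 23); v_p(y) = 0 (factor: 11 = 2^0 · 11). Additivity: v_p(xy) = v_p(x) + v_p(y) = 3 + 0 = 3. (Direct check: xy = 2024 = 2^3 · (253).)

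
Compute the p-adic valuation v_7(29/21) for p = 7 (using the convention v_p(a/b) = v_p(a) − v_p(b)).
v_7(29/21) = -1

Factor powers of 7 from the numerator and denominator of the reduced fraction: 29 = 7^0 · 29 and 21 = 7^1 · 3. Apply v_p(a/b) = v_p(a) − v_p(b): v_7(29/21) = 0 − 1 = -1.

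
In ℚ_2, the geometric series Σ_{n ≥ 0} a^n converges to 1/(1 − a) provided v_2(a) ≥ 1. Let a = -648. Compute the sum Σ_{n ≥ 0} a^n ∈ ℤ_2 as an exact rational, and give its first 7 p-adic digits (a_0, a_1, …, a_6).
Σ a^n = 1/(1 − a) = 1/649;  first 7 digits = (1, 0, 0, 1, 1, 1, 0)

v_2(a) = 3 ≥ 1, so the series converges in ℤ_2 to 1/(1 − a) = 1/(1 − (-648)) = 1/649. Expand this rational in ℤ_2: compute digits iteratively via d_i = x_i mod 2, x_{i+1} = (x_i − d_i)/2. The first 7 digits are (1, 0, 0, 1, 1, 1, 0).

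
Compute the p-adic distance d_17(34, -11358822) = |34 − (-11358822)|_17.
d_17(34, -11358822) = 1/1419857

Step 1 — x − y = 34 − (-11358822) = 11358856. Step 2 — v_17(11358856) = 5 (factor: 11358856 = (17^5 · 8); the sign does not affect v_p). Step 3 — |x − y|_17 = 17^{-5} = 1/1419857.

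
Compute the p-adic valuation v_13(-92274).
v_13(-92274) = 3

v_13(n) is the largest exponent k such that 13^k divides n. Factor out: -92274 = -13^3 · 42. (Sign doesn't affect v_p.) So v_13(-92274) = 3.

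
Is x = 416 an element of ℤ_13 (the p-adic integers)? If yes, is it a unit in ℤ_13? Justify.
x ∈ ℤ_13 but not a unit; v_13(x) = 1 > 0

ℤ_13 = {x ∈ ℚ_13 : v_13(x) ≥ 0} and ℤ_13^× = {x ∈ ℤ_13 : v_13(x) = 0}. Here v_13(416) = v_13(num) − v_13(den) = 1; compare against these criteria.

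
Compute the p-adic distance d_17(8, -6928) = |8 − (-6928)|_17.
d_17(8, -6928) = 1/289

Step 1 — x − y = 8 − (-6928) = 6936. Step 2 — v_17(6936) = 2 (factor: 6936 = (17^2 · 24); the sign does not affect v_p). Step 3 — |x − y|_17 = 17^{-2} = 1/289.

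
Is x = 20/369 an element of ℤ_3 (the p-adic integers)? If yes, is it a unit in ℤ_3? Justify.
x ∉ ℤ_3 (v_3(x) = -2 < 0)

ℤ_3 = {x ∈ ℚ_3 : v_3(x) ≥ 0} and ℤ_3^× = {x ∈ ℤ_3 : v_3(x) = 0}. Here v_3(20/369) = v_3(num) − v_3(den) = -2; compare against these criteria.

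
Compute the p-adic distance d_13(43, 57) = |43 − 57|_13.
d_13(43, 57) = 1

Step 1 — x − y = 43 − 57 = -14. Step 2 — v_13(-14) = 0 (factor: -14 = −(13^0 · 14); the sign does not affect v_p). Step 3 — |x − y|_13 = 13^{0} = 1.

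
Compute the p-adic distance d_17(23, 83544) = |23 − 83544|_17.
d_17(23, 83544) = 1/83521

Step 1 — x − y = 23 − 83544 = -83521. Step 2 — v_17(-83521) = 4 (factor: -83521 = −(17^4 · 1); the sign does not affect v_p). Step 3 — |x − y|_17 = 17^{-4} = 1/83521.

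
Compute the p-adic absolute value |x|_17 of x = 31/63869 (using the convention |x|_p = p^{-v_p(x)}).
|31/63869|_17 = 4913

Step 1 — compute v_17(x) by factoring powers of 17 out of the numerator and denominator: v_17(31/63869) = -3. Step 2 — apply |x|_p = p^{-v_p(x)} = 17^{3} = 4913.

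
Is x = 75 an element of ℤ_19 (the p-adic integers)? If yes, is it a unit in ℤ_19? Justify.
x ∈ ℤ_19^× (unit); v_19(x) = 0

ℤ_19 = {x ∈ ℚ_19 : v_19(x) ≥ 0} and ℤ_19^× = {x ∈ ℤ_19 : v_19(x) = 0}. Here v_19(75) = v_19(num) − v_19(den) = 0; compare against these criteria.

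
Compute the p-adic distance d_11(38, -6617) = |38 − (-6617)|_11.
d_11(38, -6617) = 1/1331

Step 1 — x − y = 38 − (-6617) = 6655. Step 2 — v_11(6655) = 3 (factor: 6655 = (11^3 · 5); the sign does not affect v_p). Step 3 — |x − y|_11 = 11^{-3} = 1/1331.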